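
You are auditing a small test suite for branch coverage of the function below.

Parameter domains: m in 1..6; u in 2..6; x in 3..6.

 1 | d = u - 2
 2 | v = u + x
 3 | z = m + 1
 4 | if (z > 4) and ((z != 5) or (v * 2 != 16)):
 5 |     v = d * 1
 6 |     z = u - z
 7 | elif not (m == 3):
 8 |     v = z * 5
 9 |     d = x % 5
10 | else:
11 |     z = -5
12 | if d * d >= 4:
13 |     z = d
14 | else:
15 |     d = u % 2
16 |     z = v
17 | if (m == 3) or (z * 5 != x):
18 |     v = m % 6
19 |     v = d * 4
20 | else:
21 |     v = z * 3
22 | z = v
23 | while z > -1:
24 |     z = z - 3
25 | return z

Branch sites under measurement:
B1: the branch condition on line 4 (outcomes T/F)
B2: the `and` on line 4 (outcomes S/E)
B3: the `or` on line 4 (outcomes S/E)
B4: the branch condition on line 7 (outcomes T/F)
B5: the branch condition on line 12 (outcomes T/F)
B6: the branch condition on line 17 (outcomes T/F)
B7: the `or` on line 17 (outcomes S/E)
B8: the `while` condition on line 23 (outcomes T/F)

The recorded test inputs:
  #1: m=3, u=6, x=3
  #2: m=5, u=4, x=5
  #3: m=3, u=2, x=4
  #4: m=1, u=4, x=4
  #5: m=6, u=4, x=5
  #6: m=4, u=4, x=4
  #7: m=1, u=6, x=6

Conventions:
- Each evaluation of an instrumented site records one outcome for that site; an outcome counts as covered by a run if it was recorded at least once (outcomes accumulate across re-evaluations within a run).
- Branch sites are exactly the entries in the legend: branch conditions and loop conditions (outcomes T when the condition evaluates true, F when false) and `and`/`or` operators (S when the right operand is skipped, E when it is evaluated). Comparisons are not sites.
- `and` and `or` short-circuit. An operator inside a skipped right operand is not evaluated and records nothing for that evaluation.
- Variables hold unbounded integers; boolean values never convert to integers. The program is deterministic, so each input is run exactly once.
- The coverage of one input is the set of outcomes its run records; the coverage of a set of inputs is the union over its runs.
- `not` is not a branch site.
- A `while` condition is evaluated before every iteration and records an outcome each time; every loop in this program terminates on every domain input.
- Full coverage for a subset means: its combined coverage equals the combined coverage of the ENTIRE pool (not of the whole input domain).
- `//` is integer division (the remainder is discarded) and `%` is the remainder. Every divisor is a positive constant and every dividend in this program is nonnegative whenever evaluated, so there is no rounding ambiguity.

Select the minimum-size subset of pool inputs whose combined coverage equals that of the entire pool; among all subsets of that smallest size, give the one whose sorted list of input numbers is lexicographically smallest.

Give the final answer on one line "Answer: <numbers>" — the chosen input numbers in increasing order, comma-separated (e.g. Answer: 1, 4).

run #1 (m=3, u=6, x=3) runs B2->S, B1->F, B4->F, B5->T, B7->S, B6->T, B8->T, B8->T, B8->T, B8->T, B8->T, B8->T, B8->F; records B1=F, B2=S, B4=F, B5=T, B6=T, B7=S, B8=T, B8=F
run #2 (m=5, u=4, x=5) runs B2->E, B3->S, B1->T, B5->T, B7->E, B6->T, B8->T, B8->T, B8->T, B8->F; records B1=T, B2=E, B3=S, B5=T, B6=T, B7=E, B8=T, B8=F
run #3 (m=3, u=2, x=4) runs B2->S, B1->F, B4->F, B5->F, B7->S, B6->T, B8->T, B8->F; records B1=F, B2=S, B4=F, B5=F, B6=T, B7=S, B8=T, B8=F
run #4 (m=1, u=4, x=4) runs B2->S, B1->F, B4->T, B5->T, B7->E, B6->T, B8->T, B8->T, B8->T, B8->T, B8->T, B8->T, B8->F; records B1=F, B2=S, B4=T, B5=T, B6=T, B7=E, B8=T, B8=F
run #5 (m=6, u=4, x=5) runs B2->E, B3->S, B1->T, B5->T, B7->E, B6->T, B8->T, B8->T, B8->T, B8->F; records B1=T, B2=E, B3=S, B5=T, B6=T, B7=E, B8=T, B8=F
run #6 (m=4, u=4, x=4) runs B2->E, B3->E, B1->F, B4->T, B5->T, B7->E, B6->T, B8->T, B8->T, B8->T, B8->T, B8->T, B8->T, B8->F; records B1=F, B2=E, B3=E, B4=T, B5=T, B6=T, B7=E, B8=T, B8=F
run #7 (m=1, u=6, x=6) runs B2->S, B1->F, B4->T, B5->F, B7->E, B6->T, B8->T, B8->F; records B1=F, B2=S, B4=T, B5=F, B6=T, B7=E, B8=T, B8=F
together the pool reaches 15 outcomes: B1=T, B1=F, B2=S, B2=E, B3=S, B3=E, B4=T, B4=F, B5=T, B5=F, B6=T, B7=S, B7=E, B8=T, B8=F
no size-1 subset reaches all 15 outcomes (best union: 9/15)
no size-2 subset reaches all 15 outcomes (best union: 13/15)
the canonical winner is {2, 3, 6}: size 3, full 15-outcome coverage, earliest index list among size-3 covers

Answer: 2, 3, 6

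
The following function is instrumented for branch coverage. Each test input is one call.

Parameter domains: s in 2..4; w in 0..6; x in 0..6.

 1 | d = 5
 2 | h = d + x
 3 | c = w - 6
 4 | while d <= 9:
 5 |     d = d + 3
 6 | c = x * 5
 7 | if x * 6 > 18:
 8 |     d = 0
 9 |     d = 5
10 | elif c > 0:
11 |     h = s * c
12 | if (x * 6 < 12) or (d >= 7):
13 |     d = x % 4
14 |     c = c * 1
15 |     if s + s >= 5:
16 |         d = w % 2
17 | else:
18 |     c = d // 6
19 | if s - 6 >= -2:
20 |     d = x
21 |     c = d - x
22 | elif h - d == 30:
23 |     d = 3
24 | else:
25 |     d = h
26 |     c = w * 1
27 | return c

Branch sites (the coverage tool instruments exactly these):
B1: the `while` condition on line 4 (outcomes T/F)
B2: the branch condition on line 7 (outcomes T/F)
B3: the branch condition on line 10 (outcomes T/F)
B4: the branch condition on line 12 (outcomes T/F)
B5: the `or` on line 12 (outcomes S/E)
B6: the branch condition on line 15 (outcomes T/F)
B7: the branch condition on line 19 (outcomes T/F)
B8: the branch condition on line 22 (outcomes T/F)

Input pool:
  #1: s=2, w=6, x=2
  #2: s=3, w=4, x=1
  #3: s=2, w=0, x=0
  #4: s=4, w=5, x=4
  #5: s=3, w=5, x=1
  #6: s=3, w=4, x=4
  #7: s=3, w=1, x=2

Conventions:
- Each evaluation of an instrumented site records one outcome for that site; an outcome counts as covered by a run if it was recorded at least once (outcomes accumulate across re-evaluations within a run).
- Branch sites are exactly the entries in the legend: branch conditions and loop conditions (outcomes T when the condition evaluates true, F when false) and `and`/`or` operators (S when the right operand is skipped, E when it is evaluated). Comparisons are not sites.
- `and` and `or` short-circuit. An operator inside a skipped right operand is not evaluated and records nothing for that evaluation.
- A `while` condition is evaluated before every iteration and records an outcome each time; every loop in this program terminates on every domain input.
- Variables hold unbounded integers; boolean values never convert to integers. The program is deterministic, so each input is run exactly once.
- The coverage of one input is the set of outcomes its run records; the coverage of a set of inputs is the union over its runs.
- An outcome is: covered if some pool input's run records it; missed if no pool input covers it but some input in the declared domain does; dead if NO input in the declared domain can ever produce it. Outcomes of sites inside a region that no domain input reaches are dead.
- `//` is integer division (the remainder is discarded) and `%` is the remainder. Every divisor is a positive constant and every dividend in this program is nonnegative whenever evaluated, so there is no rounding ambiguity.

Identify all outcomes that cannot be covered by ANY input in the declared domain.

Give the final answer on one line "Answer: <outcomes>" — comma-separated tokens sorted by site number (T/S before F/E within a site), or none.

sweeping the full domain (147 inputs) for each outcome:
  reachable outcomes have witnesses, e.g. B1=T (e.g. s=2, w=0, x=0), B1=F (e.g. s=2, w=0, x=0), B2=T (e.g. s=2, w=0, x=4), B2=F (e.g. s=2, w=0, x=0)

Answer: none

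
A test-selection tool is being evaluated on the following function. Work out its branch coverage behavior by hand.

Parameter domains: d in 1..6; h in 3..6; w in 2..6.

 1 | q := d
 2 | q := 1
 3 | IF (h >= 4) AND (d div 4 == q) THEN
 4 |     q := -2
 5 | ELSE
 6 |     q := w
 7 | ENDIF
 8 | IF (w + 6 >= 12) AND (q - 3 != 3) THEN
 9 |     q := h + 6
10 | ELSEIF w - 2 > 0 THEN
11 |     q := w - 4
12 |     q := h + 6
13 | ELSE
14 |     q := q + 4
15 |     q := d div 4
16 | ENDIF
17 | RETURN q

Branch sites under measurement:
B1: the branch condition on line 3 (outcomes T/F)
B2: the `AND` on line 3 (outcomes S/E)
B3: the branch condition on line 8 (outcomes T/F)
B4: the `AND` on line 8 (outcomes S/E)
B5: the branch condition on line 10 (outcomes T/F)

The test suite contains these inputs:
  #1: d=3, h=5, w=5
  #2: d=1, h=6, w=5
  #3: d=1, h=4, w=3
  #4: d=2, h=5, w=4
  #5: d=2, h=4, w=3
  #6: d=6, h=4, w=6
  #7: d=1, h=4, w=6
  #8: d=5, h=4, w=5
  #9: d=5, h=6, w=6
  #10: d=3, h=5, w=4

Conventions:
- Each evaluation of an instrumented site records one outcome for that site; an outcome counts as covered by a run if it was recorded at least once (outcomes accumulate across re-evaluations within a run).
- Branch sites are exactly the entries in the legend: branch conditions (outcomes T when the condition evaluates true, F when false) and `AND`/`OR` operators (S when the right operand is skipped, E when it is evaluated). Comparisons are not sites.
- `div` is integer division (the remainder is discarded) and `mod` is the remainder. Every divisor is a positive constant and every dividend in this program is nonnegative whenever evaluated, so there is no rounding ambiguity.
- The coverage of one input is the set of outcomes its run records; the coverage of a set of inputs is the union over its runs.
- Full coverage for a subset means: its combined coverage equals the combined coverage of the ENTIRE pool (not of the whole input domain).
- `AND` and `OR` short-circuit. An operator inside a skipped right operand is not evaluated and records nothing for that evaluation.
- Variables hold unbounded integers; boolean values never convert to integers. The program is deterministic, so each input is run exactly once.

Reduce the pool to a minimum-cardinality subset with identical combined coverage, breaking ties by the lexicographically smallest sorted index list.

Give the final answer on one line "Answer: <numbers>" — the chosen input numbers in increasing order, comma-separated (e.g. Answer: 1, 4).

input #1, d=3, h=5, w=5: events B2->E, B1->F, B4->S, B3->F, B5->T; outcomes B1=F, B2=E, B3=F, B4=S, B5=T
input #2, d=1, h=6, w=5: events B2->E, B1->F, B4->S, B3->F, B5->T; outcomes B1=F, B2=E, B3=F, B4=S, B5=T
input #3, d=1, h=4, w=3: events B2->E, B1->F, B4->S, B3->F, B5->T; outcomes B1=F, B2=E, B3=F, B4=S, B5=T
input #4, d=2, h=5, w=4: events B2->E, B1->F, B4->S, B3->F, B5->T; outcomes B1=F, B2=E, B3=F, B4=S, B5=T
input #5, d=2, h=4, w=3: events B2->E, B1->F, B4->S, B3->F, B5->T; outcomes B1=F, B2=E, B3=F, B4=S, B5=T
input #6, d=6, h=4, w=6: events B2->E, B1->T, B4->E, B3->T; outcomes B1=T, B2=E, B3=T, B4=E
input #7, d=1, h=4, w=6: events B2->E, B1->F, B4->E, B3->F, B5->T; outcomes B1=F, B2=E, B3=F, B4=E, B5=T
input #8, d=5, h=4, w=5: events B2->E, B1->T, B4->S, B3->F, B5->T; outcomes B1=T, B2=E, B3=F, B4=S, B5=T
input #9, d=5, h=6, w=6: events B2->E, B1->T, B4->E, B3->T; outcomes B1=T, B2=E, B3=T, B4=E
input #10, d=3, h=5, w=4: events B2->E, B1->F, B4->S, B3->F, B5->T; outcomes B1=F, B2=E, B3=F, B4=S, B5=T
the full pool covers 8 outcomes: B1=T, B1=F, B2=E, B3=T, B3=F, B4=S, B4=E, B5=T
no size-1 subset reaches all 8 outcomes (best union: 5/8)
inputs {1, 6} (size 2) cover everything; no size-2 subset with a lexicographically smaller index list covers all 8

Answer: 1, 6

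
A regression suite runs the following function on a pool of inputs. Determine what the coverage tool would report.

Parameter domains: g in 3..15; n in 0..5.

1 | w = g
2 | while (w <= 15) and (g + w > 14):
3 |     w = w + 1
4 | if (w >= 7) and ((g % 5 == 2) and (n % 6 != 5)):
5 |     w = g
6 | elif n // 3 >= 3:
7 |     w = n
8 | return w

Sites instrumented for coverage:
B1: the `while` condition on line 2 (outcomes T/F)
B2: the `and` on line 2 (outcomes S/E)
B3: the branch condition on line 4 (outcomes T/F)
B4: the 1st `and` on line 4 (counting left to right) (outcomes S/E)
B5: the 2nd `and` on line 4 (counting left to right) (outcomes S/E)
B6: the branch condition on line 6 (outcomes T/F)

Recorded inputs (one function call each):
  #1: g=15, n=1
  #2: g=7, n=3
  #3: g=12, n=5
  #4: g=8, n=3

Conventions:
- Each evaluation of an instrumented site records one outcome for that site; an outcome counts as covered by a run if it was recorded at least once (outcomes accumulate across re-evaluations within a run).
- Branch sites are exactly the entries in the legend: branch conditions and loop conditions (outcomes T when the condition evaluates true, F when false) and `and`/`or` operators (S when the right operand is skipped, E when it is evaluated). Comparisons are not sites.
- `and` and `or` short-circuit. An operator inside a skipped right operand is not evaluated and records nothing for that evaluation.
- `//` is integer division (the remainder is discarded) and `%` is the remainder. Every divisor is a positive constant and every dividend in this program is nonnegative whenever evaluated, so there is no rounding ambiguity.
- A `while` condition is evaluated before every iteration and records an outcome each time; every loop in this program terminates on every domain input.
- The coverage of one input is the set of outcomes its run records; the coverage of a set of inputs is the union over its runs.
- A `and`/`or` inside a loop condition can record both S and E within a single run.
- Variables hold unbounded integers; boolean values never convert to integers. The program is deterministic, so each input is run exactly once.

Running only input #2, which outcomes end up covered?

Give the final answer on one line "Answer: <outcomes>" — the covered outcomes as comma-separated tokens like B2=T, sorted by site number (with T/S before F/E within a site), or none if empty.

Simulating input #2 (g=7, n=3) step by step:
  B2->E, B1->F, B4->E, B5->E, B3->T
distinct outcomes covered: B1=F, B2=E, B3=T, B4=E, B5=E

Answer: B1=F, B2=E, B3=T, B4=E, B5=E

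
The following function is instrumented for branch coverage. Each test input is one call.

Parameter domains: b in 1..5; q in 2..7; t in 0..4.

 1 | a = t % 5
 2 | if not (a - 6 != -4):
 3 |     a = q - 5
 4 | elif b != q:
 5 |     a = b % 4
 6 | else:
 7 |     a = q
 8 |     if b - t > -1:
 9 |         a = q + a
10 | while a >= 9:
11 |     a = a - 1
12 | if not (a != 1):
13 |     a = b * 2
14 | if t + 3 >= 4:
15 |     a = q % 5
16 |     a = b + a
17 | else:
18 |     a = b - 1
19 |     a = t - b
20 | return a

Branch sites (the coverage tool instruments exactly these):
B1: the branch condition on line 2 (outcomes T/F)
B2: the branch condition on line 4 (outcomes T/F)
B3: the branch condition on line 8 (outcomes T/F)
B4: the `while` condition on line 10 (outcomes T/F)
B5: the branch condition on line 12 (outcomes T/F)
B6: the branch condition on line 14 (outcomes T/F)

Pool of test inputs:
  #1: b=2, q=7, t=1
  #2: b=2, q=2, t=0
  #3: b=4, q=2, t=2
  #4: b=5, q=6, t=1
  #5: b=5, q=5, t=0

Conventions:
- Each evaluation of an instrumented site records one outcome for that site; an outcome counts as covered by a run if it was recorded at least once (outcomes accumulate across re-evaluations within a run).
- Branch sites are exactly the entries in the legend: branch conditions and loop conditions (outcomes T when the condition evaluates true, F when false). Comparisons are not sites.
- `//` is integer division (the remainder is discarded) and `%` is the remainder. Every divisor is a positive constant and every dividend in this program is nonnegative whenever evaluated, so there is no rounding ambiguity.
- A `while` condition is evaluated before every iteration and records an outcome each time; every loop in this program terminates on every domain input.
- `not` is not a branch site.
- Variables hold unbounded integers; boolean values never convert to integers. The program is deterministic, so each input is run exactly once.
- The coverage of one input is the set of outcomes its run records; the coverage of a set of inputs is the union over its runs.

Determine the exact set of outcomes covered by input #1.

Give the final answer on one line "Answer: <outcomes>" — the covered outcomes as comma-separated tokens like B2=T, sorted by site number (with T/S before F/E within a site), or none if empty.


Event log for input #1 (b=2, q=7, t=1):
  B1->F, B2->T, B4->F, B5->F, B6->T
deduplicating events, the covered set is: B1=F, B2=T, B4=F, B5=F, B6=T
Answer: B1=F, B2=T, B4=F, B5=F, B6=T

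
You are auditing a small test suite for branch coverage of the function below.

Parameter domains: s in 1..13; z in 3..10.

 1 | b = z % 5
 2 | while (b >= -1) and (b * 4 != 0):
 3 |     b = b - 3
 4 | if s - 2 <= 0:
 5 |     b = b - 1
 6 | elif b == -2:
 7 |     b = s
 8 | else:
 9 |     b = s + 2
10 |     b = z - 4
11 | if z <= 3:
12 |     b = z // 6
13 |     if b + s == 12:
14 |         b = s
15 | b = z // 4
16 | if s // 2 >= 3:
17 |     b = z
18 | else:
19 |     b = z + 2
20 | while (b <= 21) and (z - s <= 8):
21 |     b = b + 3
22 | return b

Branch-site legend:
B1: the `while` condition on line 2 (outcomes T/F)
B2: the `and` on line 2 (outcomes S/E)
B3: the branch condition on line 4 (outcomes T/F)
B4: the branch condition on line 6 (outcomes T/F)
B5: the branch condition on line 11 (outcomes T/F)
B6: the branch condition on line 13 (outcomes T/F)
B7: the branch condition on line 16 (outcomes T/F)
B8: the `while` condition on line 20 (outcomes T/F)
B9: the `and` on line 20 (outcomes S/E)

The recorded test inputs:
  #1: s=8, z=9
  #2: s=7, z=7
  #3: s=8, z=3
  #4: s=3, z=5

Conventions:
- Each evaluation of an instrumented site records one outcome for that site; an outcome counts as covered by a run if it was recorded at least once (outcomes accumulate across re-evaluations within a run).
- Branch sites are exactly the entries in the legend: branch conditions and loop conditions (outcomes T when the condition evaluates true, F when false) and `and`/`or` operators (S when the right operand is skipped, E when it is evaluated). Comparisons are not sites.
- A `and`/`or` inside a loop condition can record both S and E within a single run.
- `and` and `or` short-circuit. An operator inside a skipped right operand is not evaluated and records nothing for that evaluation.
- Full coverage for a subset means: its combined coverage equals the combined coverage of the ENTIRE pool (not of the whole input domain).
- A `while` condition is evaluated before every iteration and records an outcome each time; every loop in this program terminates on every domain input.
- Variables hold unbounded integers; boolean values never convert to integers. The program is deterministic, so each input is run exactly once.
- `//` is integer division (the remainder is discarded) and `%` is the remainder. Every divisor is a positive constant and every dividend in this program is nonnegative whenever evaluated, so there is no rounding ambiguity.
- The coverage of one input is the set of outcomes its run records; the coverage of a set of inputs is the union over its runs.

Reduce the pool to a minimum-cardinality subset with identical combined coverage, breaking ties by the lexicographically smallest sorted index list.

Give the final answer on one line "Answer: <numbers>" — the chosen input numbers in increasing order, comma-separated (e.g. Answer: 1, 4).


test 1 (s=8, z=9) hits B1=T, B1=F, B2=S, B2=E, B3=F, B4=T, B5=F, B7=T, B8=T, B8=F, B9=S, B9=E
test 2 (s=7, z=7) hits B1=T, B1=F, B2=S, B2=E, B3=F, B4=F, B5=F, B7=T, B8=T, B8=F, B9=S, B9=E
test 3 (s=8, z=3) hits B1=T, B1=F, B2=E, B3=F, B4=F, B5=T, B6=F, B7=T, B8=T, B8=F, B9=S, B9=E
test 4 (s=3, z=5) hits B1=F, B2=E, B3=F, B4=F, B5=F, B7=F, B8=T, B8=F, B9=S, B9=E
the full pool covers 16 outcomes: B1=T, B1=F, B2=S, B2=E, B3=F, B4=T, B4=F, B5=T, B5=F, B6=F, B7=T, B7=F, B8=T, B8=F, B9=S, B9=E
no size-1 subset reaches all 16 outcomes (best union: 12/16)
no size-2 subset reaches all 16 outcomes (best union: 15/16)
inputs {1, 3, 4} (size 3) cover everything; no size-3 subset with a lexicographically smaller index list covers all 16
Answer: 1, 3, 4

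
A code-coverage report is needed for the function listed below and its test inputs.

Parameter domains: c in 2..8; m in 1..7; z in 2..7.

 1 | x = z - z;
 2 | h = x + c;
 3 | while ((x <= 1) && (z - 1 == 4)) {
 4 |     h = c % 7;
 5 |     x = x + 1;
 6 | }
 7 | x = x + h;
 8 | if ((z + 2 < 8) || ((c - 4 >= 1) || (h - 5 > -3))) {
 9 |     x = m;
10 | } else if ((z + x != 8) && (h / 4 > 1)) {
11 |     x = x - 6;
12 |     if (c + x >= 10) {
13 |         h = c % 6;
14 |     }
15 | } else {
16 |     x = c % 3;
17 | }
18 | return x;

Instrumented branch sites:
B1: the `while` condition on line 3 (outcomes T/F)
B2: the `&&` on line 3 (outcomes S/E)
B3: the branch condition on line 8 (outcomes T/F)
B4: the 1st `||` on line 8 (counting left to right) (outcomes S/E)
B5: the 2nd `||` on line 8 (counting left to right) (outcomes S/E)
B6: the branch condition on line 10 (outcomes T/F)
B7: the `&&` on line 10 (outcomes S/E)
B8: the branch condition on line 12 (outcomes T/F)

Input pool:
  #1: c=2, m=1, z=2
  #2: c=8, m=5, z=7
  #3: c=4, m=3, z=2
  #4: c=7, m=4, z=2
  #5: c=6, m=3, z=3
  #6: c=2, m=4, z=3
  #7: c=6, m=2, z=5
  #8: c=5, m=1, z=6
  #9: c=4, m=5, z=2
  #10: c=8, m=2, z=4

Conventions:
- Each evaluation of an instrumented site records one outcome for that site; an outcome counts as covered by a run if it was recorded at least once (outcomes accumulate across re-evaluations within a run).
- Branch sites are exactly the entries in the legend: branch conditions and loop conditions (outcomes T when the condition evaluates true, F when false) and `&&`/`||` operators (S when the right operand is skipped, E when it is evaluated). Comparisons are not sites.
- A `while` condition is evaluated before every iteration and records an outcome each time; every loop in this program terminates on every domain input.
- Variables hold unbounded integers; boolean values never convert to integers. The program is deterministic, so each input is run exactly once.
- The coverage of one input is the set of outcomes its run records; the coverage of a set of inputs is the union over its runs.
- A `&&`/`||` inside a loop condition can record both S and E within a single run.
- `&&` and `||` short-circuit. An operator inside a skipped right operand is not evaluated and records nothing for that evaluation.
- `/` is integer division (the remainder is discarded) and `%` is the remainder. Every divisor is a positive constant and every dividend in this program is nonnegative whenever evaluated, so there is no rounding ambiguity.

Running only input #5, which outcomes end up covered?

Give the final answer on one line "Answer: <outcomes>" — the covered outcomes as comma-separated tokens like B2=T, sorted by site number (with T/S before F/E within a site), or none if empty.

Simulating input #5 (c=6, m=3, z=3) step by step:
  B2->E, B1->F, B4->S, B3->T
collecting distinct outcomes: B1=F, B2=E, B3=T, B4=S

Answer: B1=F, B2=E, B3=T, B4=S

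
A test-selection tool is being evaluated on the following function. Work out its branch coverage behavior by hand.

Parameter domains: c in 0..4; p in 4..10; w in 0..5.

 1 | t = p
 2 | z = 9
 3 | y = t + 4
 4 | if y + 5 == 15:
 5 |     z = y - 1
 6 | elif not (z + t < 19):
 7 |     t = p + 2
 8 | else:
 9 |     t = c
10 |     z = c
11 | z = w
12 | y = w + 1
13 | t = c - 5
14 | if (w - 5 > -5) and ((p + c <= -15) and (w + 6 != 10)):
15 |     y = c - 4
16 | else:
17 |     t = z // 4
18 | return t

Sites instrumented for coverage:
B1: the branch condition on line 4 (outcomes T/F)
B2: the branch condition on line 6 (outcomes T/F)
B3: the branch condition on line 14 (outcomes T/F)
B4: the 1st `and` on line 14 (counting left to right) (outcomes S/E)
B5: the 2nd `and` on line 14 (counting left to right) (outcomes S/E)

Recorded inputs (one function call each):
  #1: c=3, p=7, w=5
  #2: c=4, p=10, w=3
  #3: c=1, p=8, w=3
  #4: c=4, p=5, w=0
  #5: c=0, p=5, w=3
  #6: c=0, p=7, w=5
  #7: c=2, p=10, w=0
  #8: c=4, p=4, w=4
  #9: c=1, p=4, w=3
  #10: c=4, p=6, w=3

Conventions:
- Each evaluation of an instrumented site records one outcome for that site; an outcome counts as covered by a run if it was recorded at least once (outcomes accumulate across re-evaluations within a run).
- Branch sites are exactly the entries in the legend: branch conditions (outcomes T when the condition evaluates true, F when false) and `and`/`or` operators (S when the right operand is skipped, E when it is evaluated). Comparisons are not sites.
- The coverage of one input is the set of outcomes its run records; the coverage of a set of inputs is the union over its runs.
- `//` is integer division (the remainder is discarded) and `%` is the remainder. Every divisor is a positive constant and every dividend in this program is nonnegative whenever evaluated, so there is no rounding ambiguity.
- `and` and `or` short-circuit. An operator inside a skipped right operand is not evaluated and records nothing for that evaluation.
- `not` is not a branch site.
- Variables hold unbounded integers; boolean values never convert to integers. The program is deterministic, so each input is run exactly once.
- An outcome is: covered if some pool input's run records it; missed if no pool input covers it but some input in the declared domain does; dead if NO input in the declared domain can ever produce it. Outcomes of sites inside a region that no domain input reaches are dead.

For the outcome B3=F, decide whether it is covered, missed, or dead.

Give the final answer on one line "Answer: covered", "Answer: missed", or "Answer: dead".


B3=F is recorded by pool input(s) 1, 2, 3, 4, 5, 6, 7, 8, 9, 10 -> covered
Answer: covered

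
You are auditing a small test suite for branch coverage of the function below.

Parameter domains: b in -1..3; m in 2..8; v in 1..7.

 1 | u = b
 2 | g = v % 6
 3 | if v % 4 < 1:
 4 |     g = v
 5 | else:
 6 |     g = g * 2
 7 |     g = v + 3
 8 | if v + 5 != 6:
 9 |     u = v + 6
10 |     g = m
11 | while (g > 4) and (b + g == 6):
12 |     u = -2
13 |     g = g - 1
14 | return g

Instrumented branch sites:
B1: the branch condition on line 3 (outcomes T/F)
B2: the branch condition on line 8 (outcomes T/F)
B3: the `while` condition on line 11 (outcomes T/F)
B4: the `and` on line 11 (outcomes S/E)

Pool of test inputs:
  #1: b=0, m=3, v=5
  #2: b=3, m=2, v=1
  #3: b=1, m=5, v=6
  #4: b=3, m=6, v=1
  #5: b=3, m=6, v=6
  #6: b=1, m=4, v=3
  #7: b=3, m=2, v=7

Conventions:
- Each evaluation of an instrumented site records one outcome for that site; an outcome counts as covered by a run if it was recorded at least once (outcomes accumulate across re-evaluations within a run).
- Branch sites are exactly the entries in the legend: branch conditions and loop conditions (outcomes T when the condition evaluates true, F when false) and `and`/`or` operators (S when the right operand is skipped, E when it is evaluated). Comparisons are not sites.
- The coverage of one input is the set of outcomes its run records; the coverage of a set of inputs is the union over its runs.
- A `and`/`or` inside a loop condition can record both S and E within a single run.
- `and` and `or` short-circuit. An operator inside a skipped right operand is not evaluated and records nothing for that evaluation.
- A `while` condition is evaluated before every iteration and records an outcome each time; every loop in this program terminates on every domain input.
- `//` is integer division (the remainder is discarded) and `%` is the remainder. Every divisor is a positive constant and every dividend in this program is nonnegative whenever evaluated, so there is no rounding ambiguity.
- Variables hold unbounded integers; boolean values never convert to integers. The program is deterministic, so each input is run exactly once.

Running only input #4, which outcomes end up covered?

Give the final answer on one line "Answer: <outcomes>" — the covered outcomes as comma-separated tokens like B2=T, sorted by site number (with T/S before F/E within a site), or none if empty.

Tracing the run of input #4 (b=3, m=6, v=1):
  B1->F, B2->F, B4->S, B3->F
collecting distinct outcomes: B1=F, B2=F, B3=F, B4=S

Answer: B1=F, B2=F, B3=F, B4=S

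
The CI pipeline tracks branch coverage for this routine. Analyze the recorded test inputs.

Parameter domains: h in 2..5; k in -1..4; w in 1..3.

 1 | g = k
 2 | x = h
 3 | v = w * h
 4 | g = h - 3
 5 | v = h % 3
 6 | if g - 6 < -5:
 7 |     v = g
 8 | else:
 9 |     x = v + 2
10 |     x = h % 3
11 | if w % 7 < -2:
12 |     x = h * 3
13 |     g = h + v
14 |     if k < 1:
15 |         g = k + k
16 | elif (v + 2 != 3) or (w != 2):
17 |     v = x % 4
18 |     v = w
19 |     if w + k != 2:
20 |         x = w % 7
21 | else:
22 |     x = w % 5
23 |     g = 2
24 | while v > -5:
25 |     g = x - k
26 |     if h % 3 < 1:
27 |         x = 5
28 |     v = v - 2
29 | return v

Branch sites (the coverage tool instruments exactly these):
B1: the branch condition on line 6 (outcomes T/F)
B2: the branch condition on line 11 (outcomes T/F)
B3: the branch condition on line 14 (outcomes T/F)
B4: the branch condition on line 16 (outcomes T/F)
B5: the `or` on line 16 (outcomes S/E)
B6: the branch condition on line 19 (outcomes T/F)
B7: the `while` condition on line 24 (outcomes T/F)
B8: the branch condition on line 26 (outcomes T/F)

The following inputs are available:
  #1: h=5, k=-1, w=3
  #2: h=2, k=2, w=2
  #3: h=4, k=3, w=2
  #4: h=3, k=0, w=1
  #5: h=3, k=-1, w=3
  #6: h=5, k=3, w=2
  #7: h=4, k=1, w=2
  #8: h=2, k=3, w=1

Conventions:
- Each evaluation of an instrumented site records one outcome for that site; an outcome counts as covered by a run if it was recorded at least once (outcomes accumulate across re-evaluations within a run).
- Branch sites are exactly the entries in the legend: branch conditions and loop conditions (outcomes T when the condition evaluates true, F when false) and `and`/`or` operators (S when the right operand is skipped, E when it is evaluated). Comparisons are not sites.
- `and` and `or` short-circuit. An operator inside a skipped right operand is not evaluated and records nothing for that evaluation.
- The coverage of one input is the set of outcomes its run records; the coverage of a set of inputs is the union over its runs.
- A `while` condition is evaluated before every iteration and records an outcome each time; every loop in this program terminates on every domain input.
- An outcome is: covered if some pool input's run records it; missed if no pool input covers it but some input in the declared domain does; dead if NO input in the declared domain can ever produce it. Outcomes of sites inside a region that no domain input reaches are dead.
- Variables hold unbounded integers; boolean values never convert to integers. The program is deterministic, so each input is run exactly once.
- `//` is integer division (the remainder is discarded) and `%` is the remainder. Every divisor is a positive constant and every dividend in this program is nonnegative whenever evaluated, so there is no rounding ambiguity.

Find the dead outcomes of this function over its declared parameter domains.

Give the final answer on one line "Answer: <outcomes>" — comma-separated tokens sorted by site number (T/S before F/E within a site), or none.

running all 72 domain inputs and tallying outcomes:
  B2=T: never recorded by any domain input -> dead
  B3=T: never recorded by any domain input -> dead
  B3=F: never recorded by any domain input -> dead
  reachable outcomes have witnesses, e.g. B1=T (e.g. h=2, k=-1, w=1), B1=F (e.g. h=4, k=-1, w=1), B2=F (e.g. h=2, k=-1, w=1), B4=T (e.g. h=2, k=-1, w=1)

Answer: B2=T, B3=T, B3=F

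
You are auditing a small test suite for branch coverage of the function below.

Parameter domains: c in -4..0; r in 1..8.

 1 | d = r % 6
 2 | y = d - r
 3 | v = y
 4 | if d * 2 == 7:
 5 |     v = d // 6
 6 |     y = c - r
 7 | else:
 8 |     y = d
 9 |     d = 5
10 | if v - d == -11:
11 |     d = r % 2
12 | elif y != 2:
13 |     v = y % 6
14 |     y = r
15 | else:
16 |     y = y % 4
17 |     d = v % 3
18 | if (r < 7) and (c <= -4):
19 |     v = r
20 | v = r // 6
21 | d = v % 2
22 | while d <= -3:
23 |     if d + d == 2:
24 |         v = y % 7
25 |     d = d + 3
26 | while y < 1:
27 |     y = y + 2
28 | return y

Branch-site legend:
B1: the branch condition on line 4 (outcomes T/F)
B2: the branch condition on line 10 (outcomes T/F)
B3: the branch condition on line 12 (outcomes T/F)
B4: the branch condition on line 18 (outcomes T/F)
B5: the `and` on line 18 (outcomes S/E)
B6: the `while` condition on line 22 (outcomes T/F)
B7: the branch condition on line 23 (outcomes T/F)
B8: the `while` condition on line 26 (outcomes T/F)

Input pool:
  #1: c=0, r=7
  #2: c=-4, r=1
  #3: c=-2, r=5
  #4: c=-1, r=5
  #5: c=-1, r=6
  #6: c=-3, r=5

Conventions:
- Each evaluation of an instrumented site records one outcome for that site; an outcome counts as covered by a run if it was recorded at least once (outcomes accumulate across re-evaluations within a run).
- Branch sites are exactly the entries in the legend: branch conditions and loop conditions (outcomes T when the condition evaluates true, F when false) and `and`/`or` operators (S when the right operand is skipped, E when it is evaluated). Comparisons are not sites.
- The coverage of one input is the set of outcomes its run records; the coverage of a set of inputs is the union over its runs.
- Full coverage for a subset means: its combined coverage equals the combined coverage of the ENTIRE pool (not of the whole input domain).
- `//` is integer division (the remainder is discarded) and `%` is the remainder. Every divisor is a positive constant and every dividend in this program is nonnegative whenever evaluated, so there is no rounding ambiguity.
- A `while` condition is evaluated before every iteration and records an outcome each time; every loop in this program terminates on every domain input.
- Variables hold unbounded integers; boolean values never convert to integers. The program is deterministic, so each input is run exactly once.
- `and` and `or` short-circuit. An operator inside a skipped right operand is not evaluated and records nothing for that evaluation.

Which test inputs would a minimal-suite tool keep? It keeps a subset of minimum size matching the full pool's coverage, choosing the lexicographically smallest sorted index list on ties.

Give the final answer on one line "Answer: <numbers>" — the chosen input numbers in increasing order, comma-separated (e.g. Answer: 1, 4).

input #1, c=0, r=7: events B1->F, B2->T, B5->S, B4->F, B6->F, B8->F; outcomes B1=F, B2=T, B4=F, B5=S, B6=F, B8=F
input #2, c=-4, r=1: events B1->F, B2->F, B3->T, B5->E, B4->T, B6->F, B8->F; outcomes B1=F, B2=F, B3=T, B4=T, B5=E, B6=F, B8=F
input #3, c=-2, r=5: events B1->F, B2->F, B3->T, B5->E, B4->F, B6->F, B8->F; outcomes B1=F, B2=F, B3=T, B4=F, B5=E, B6=F, B8=F
input #4, c=-1, r=5: events B1->F, B2->F, B3->T, B5->E, B4->F, B6->F, B8->F; outcomes B1=F, B2=F, B3=T, B4=F, B5=E, B6=F, B8=F
input #5, c=-1, r=6: events B1->F, B2->T, B5->E, B4->F, B6->F, B8->T, B8->F; outcomes B1=F, B2=T, B4=F, B5=E, B6=F, B8=T, B8=F
input #6, c=-3, r=5: events B1->F, B2->F, B3->T, B5->E, B4->F, B6->F, B8->F; outcomes B1=F, B2=F, B3=T, B4=F, B5=E, B6=F, B8=F
together the pool reaches 11 outcomes: B1=F, B2=T, B2=F, B3=T, B4=T, B4=F, B5=S, B5=E, B6=F, B8=T, B8=F
every size-1 subset falls short of the 11 outcomes (best: 7/11)
every size-2 subset falls short of the 11 outcomes (best: 10/11)
the canonical winner is {1, 2, 5}: size 3, full 11-outcome coverage, earliest index list among size-3 covers

Answer: 1, 2, 5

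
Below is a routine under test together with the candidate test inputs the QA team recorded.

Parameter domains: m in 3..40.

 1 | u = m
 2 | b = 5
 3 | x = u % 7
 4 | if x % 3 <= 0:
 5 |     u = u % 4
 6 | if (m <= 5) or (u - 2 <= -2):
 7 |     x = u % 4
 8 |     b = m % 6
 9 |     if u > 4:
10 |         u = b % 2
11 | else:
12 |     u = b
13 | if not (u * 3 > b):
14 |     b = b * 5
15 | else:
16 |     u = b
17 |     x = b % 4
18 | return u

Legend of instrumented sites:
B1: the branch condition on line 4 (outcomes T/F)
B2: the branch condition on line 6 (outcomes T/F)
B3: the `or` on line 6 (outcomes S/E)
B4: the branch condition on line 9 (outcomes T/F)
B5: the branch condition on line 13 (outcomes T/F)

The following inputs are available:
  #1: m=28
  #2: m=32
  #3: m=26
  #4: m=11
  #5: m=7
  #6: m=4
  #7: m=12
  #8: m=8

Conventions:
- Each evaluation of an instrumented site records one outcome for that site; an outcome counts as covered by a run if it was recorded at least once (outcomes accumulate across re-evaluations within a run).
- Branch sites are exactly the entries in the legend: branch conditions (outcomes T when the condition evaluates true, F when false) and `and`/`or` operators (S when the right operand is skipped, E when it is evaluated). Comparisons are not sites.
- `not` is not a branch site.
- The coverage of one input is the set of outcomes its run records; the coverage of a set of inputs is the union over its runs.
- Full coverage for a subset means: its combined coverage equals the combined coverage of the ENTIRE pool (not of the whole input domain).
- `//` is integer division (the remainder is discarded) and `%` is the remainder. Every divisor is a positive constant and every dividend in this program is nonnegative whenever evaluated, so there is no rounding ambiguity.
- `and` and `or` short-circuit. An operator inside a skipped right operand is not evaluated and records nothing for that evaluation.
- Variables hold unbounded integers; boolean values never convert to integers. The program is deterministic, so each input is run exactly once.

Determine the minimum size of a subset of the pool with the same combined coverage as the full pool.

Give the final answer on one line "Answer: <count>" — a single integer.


input #1, m=28: outcomes B1=T, B2=T, B3=E, B4=F, B5=T
input #2, m=32: outcomes B1=F, B2=F, B3=E, B5=F
input #3, m=26: outcomes B1=F, B2=F, B3=E, B5=F
input #4, m=11: outcomes B1=F, B2=F, B3=E, B5=F
input #5, m=7: outcomes B1=T, B2=F, B3=E, B5=F
input #6, m=4: outcomes B1=F, B2=T, B3=S, B4=F, B5=F
input #7, m=12: outcomes B1=F, B2=F, B3=E, B5=F
input #8, m=8: outcomes B1=F, B2=F, B3=E, B5=F
together the pool reaches 9 outcomes: B1=T, B1=F, B2=T, B2=F, B3=S, B3=E, B4=F, B5=T, B5=F
no size-1 subset reaches all 9 outcomes (best union: 5/9)
no size-2 subset reaches all 9 outcomes (best union: 8/9)
at size 3, {1, 2, 6} reaches all 9 outcomes; every lexicographically earlier size-3 subset fails
Answer: 3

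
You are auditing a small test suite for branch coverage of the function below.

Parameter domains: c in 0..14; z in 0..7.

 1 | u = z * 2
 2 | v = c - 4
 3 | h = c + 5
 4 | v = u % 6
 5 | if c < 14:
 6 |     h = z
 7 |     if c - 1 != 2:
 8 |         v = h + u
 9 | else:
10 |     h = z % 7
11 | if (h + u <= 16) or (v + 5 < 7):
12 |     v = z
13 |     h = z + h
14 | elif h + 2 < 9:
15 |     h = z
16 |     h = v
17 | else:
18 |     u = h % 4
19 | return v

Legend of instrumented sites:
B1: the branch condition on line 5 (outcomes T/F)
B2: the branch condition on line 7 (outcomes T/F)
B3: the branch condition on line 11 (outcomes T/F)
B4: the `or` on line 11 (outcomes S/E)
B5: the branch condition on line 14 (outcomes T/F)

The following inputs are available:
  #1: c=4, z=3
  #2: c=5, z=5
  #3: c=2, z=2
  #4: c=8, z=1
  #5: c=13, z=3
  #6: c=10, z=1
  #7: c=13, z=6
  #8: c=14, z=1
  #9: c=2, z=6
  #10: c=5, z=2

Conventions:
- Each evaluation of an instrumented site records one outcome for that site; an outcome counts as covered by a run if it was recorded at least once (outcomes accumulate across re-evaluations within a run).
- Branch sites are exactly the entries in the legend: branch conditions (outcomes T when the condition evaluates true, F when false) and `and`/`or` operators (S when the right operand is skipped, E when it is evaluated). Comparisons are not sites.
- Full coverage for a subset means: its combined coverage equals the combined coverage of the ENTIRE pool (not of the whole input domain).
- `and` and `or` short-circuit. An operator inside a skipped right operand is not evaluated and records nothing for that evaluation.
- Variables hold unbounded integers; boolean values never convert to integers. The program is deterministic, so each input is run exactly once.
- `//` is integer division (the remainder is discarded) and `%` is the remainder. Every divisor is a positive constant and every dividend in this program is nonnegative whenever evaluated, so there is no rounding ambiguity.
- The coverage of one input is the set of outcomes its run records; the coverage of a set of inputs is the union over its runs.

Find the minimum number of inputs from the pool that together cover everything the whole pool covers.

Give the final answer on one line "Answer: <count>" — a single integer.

run #1 (c=4, z=3) runs B1->T, B2->T, B4->S, B3->T; records B1=T, B2=T, B3=T, B4=S
run #2 (c=5, z=5) runs B1->T, B2->T, B4->S, B3->T; records B1=T, B2=T, B3=T, B4=S
run #3 (c=2, z=2) runs B1->T, B2->T, B4->S, B3->T; records B1=T, B2=T, B3=T, B4=S
run #4 (c=8, z=1) runs B1->T, B2->T, B4->S, B3->T; records B1=T, B2=T, B3=T, B4=S
run #5 (c=13, z=3) runs B1->T, B2->T, B4->S, B3->T; records B1=T, B2=T, B3=T, B4=S
run #6 (c=10, z=1) runs B1->T, B2->T, B4->S, B3->T; records B1=T, B2=T, B3=T, B4=S
run #7 (c=13, z=6) runs B1->T, B2->T, B4->E, B3->F, B5->T; records B1=T, B2=T, B3=F, B4=E, B5=T
run #8 (c=14, z=1) runs B1->F, B4->S, B3->T; records B1=F, B3=T, B4=S
run #9 (c=2, z=6) runs B1->T, B2->T, B4->E, B3->F, B5->T; records B1=T, B2=T, B3=F, B4=E, B5=T
run #10 (c=5, z=2) runs B1->T, B2->T, B4->S, B3->T; records B1=T, B2=T, B3=T, B4=S
the full pool covers 8 outcomes: B1=T, B1=F, B2=T, B3=T, B3=F, B4=S, B4=E, B5=T
no size-1 subset reaches all 8 outcomes (best union: 5/8)
at size 2, {7, 8} reaches all 8 outcomes; every lexicographically earlier size-2 subset fails

Answer: 2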